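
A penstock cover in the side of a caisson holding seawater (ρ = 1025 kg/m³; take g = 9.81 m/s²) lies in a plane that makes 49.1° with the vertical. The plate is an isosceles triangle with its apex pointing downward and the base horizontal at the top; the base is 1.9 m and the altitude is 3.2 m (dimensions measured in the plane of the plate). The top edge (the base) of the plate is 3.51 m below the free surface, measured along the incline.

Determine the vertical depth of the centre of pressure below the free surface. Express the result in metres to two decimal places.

γ = ρg = 1025 × 9.81 / 1000 = 10.05525 kN/m³.
The plate makes 49.1° with the vertical, i.e. θ = 90° − 49.1° = 40.9° to the horizontal. Measuring y along the incline from the free-surface line, vertical depth h = y·sinθ with sinθ = 0.654741.
With the apex down, the centroid sits h/3 = 3.2/3 = 1.06667 m below the base (the top edge), so y_c = 3.51 + 1.06667 = 4.57667 m and h_c = 4.57667 × 0.654741 = 2.99653 m.
A = ½ × 1.9 × 3.2 = 3.04 m².
Resultant F = γ·h_c·A = 10.05525 × 2.99653 × 3.04 = 91.5978 kN.
I_c = b·h³/36 = 1.9 × 3.2³/36 = 1.72942 m⁴.
Centre of pressure: y_p = y_c + I_c/(y_c·A) = 4.57667 + 1.72942/(4.57667 × 3.04) = 4.57667 + 0.124302 = 4.70097 m along the plane.
Vertically, h_p = y_p·sinθ = 4.70097 × 0.654741 = 3.07792 m.

h_p = 3.08 m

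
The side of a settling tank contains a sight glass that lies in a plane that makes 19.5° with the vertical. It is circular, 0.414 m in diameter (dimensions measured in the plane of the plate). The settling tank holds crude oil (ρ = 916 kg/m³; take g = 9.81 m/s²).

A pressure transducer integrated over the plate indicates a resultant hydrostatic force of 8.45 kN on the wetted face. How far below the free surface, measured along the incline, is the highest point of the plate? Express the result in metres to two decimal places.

γ = ρg = 916 × 9.81 / 1000 = 8.98596 kN/m³.
A = π(0.207)² = 0.134614 m².
From F = γ·h_c·A, the centroid depth is h_c = 8.45/(8.98596 × 0.134614) = 6.98557 m.
The plate makes 19.5° with the vertical, i.e. θ = 90° − 19.5° = 70.5° to the horizontal. Measuring y along the incline from the free-surface line, vertical depth h = y·sinθ with sinθ = 0.942641.
Along the incline, y_c = h_c/sinθ = 6.98557/0.942641 = 7.41064 m.
The centroid is at the centre, 0.207 m below the top of the plate, so the highest point sits at y_top = 7.41064 − 0.207 = 7.20364 m along the incline.

y_top ≈ 7.20 m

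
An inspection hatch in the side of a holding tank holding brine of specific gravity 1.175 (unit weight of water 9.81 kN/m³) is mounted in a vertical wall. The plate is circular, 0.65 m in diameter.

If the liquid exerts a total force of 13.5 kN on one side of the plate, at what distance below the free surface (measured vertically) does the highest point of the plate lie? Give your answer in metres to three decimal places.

d_top ≈ 3.204 m

γ = 1.175 × 9.81 = 11.52675 kN/m³.
A = π(0.325)² = 0.331831 m².
From F = γ·h_c·A, the centroid depth is h_c = 13.5/(11.52675 × 0.331831) = 3.52947 m.
The centroid is at the centre, 0.325 m below the top of the plate, so the highest point sits at h_top = 3.52947 − 0.325 = 3.20447 m below the surface.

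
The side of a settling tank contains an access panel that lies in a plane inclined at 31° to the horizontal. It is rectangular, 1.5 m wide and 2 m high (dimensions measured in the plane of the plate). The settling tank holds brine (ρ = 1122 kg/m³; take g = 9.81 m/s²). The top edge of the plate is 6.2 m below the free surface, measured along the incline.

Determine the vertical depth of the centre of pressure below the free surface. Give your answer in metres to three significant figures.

γ = ρg = 1122 × 9.81 / 1000 = 11.00682 kN/m³.
Let θ = 31° be the plate's angle to the horizontal; measure y along the incline from where the plane meets the free surface. Vertical depth h = y·sinθ with sinθ = 0.515038.
The centroid lies 2/2 = 1 m below the top edge, so y_c = 6.2 + 1 = 7.2 m and h_c = 7.2 × 0.515038 = 3.70827 m.
A = 1.5 × 2 = 3 m².
Resultant F = γ·h_c·A = 11.00682 × 3.70827 × 3 = 122.449 kN.
I_c = b·h³/12 = 1.5 × 2³/12 = 1 m⁴.
Centre of pressure: y_p = y_c + I_c/(y_c·A) = 7.2 + 1/(7.2 × 3) = 7.2 + 0.0462963 = 7.2463 m along the plane.
Vertically, h_p = y_p·sinθ = 7.2463 × 0.515038 = 3.73212 m.

h_p = 3.73 m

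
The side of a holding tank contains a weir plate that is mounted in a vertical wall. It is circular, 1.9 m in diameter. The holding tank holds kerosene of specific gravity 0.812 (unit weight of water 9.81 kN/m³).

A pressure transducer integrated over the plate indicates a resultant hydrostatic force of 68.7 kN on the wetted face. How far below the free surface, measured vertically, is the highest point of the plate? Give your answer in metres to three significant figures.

γ = 0.812 × 9.81 = 7.96572 kN/m³.
A = π(0.95)² = 2.83529 m².
From F = γ·h_c·A, the centroid depth is h_c = 68.7/(7.96572 × 2.83529) = 3.04182 m.
The centroid is at the centre, 0.95 m below the top of the plate, so the highest point sits at h_top = 3.04182 − 0.95 = 2.09182 m below the surface.

d_top ≈ 2.09 m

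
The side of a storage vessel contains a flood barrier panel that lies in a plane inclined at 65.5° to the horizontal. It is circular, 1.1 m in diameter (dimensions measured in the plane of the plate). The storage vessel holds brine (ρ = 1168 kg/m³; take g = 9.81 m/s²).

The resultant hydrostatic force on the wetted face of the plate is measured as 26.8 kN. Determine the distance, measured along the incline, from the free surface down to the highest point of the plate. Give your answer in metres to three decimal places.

γ = ρg = 1168 × 9.81 / 1000 = 11.45808 kN/m³.
A = π(0.55)² = 0.950332 m².
From F = γ·h_c·A, the centroid depth is h_c = 26.8/(11.45808 × 0.950332) = 2.4612 m.
Let θ = 65.5° be the plate's angle to the horizontal; measure y along the incline from where the plane meets the free surface. Vertical depth h = y·sinθ with sinθ = 0.909961.
Along the incline, y_c = h_c/sinθ = 2.4612/0.909961 = 2.70473 m.
The centroid is at the centre, 0.55 m below the top of the plate, so the highest point sits at y_top = 2.70473 − 0.55 = 2.15473 m along the incline.

y_top ≈ 2.155 m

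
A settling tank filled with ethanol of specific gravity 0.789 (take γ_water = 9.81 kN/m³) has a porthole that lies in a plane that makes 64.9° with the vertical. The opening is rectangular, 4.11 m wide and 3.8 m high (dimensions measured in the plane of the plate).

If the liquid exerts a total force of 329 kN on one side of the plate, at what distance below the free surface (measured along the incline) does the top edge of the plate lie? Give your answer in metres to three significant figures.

γ = 0.789 × 9.81 = 7.74009 kN/m³.
A = 4.11 × 3.8 = 15.618 m².
From F = γ·h_c·A, the centroid depth is h_c = 329/(7.74009 × 15.618) = 2.7216 m.
The plate makes 64.9° with the vertical, i.e. θ = 90° − 64.9° = 25.1° to the horizontal. Measuring y along the incline from the free-surface line, vertical depth h = y·sinθ with sinθ = 0.424199.
Along the incline, y_c = h_c/sinθ = 2.7216/0.424199 = 6.41586 m.
The centroid lies 3.8/2 = 1.9 m below the top edge, so the top edge sits at y_top = 6.41586 − 1.9 = 4.51586 m along the incline.

y_top ≈ 4.52 m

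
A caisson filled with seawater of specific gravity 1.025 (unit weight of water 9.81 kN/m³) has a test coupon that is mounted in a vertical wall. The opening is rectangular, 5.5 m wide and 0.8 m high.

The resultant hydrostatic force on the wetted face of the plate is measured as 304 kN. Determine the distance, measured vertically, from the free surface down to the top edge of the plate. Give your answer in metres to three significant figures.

d_top ≈ 6.47 m

γ = 1.025 × 9.81 = 10.05525 kN/m³.
A = 5.5 × 0.8 = 4.4 m².
From F = γ·h_c·A, the centroid depth is h_c = 304/(10.05525 × 4.4) = 6.87113 m.
The centroid lies 0.8/2 = 0.4 m below the top edge, so the top edge sits at h_top = 6.87113 − 0.4 = 6.47113 m below the surface.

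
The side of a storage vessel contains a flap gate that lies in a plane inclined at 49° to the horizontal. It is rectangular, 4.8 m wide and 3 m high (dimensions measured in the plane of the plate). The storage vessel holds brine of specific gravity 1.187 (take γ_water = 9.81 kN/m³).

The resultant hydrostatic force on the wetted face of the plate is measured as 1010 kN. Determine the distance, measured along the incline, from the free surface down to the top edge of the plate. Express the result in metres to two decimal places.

γ = 1.187 × 9.81 = 11.64447 kN/m³.
A = 4.8 × 3 = 14.4 m².
From F = γ·h_c·A, the centroid depth is h_c = 1010/(11.64447 × 14.4) = 6.02336 m.
Let θ = 49° be the plate's angle to the horizontal; measure y along the incline from where the plane meets the free surface. Vertical depth h = y·sinθ with sinθ = 0.754710.
Along the incline, y_c = h_c/sinθ = 6.02336/0.754710 = 7.98103 m.
The centroid lies 3/2 = 1.5 m below the top edge, so the top edge sits at y_top = 7.98103 − 1.5 = 6.48103 m along the incline.

y_top ≈ 6.48 m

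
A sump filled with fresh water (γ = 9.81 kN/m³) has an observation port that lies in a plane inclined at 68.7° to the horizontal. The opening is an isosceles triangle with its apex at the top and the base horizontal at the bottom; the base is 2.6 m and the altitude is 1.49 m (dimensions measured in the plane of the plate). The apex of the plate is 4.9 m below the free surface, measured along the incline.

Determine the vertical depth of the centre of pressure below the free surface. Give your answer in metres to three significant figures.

γ = 9.81 kN/m³.
Let θ = 68.7° be the plate's angle to the horizontal; measure y along the incline from where the plane meets the free surface. Vertical depth h = y·sinθ with sinθ = 0.931691.
With the apex up, the centroid sits 2h/3 = 2 × 1.49/3 = 0.993333 m below the apex, so y_c = 4.9 + 0.993333 = 5.89333 m and h_c = 5.89333 × 0.931691 = 5.49076 m.
A = ½ × 2.6 × 1.49 = 1.937 m².
Resultant F = γ·h_c·A = 9.81 × 5.49076 × 1.937 = 104.335 kN.
I_c = b·h³/36 = 2.6 × 1.49³/36 = 0.238907 m⁴.
Centre of pressure: y_p = y_c + I_c/(y_c·A) = 5.89333 + 0.238907/(5.89333 × 1.937) = 5.89333 + 0.0209285 = 5.91426 m along the plane.
Vertically, h_p = y_p·sinθ = 5.91426 × 0.931691 = 5.51026 m.

h_p = 5.51 m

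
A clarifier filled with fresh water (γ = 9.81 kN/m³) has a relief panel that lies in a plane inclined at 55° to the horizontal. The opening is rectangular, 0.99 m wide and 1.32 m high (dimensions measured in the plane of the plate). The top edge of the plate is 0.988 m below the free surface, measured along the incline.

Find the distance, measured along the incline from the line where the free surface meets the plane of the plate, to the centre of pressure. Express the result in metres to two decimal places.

γ = 9.81 kN/m³.
Let θ = 55° be the plate's angle to the horizontal; measure y along the incline from where the plane meets the free surface. Vertical depth h = y·sinθ with sinθ = 0.819152.
The centroid lies 1.32/2 = 0.66 m below the top edge, so y_c = 0.988 + 0.66 = 1.648 m and h_c = 1.648 × 0.819152 = 1.34996 m.
A = 0.99 × 1.32 = 1.3068 m².
Resultant F = γ·h_c·A = 9.81 × 1.34996 × 1.3068 = 17.3061 kN.
I_c = b·h³/12 = 0.99 × 1.32³/12 = 0.189747 m⁴.
Centre of pressure: y_p = y_c + I_c/(y_c·A) = 1.648 + 0.189747/(1.648 × 1.3068) = 1.648 + 0.0881066 = 1.73611 m along the plane.

y_p = 1.74 m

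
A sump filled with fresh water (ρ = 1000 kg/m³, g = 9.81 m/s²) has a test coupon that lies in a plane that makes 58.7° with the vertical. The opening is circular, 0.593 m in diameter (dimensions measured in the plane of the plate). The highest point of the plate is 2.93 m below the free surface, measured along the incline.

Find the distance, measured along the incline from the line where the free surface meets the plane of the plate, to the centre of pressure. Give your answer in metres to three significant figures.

y_p = 3.23 m

γ = ρg = 1000 × 9.81 = 9810 N/m³ = 9.81 kN/m³.
The plate makes 58.7° with the vertical, i.e. θ = 90° − 58.7° = 31.3° to the horizontal. Measuring y along the incline from the free-surface line, vertical depth h = y·sinθ with sinθ = 0.519519.
The centroid is at the centre, 0.2965 m below the top of the plate, so y_c = 2.93 + 0.2965 = 3.2265 m and h_c = 3.2265 × 0.519519 = 1.67623 m.
A = π(0.2965)² = 0.276184 m².
Resultant F = γ·h_c·A = 9.81 × 1.67623 × 0.276184 = 4.54152 kN.
I_c = πr⁴/4 = π × 0.2965⁴/4 = 0.00607 m⁴.
Centre of pressure: y_p = y_c + I_c/(y_c·A) = 3.2265 + 0.00607/(3.2265 × 0.276184) = 3.2265 + 0.00681175 = 3.23331 m along the plane.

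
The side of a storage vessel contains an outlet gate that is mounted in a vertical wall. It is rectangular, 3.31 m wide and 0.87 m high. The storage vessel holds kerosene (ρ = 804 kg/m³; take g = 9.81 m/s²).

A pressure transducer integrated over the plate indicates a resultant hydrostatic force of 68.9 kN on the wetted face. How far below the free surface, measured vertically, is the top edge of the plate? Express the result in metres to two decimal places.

γ = ρg = 804 × 9.81 / 1000 = 7.88724 kN/m³.
A = 3.31 × 0.87 = 2.8797 m².
From F = γ·h_c·A, the centroid depth is h_c = 68.9/(7.88724 × 2.8797) = 3.03352 m.
The centroid lies 0.87/2 = 0.435 m below the top edge, so the top edge sits at h_top = 3.03352 − 0.435 = 2.59852 m below the surface.

d_top ≈ 2.60 m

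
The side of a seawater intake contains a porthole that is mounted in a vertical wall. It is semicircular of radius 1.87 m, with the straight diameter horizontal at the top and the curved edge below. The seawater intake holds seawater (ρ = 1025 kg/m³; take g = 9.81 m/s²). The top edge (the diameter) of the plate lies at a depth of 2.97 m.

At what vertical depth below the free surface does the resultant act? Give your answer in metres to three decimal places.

γ = ρg = 1025 × 9.81 / 1000 = 10.05525 kN/m³.
The centroid of a semicircle lies 4r/(3π) = 0.793653 m from the diameter, here below the top edge, so the centroid depth is h_c = 2.97 + 0.793653 = 3.76365 m.
A = πr²/2 = π × 1.87²/2 = 5.49292 m².
Resultant F = γ·h_c·A = 10.05525 × 3.76365 × 5.49292 = 207.876 kN.
I_c = (π/8 − 8/(9π))·r⁴ = 0.109757 × 1.87⁴ = 1.34214 m⁴.
Centre of pressure: y_p = y_c + I_c/(y_c·A) = 3.76365 + 1.34214/(3.76365 × 5.49292) = 3.76365 + 0.064921 = 3.82857 m along the plane.

h_p = 3.829 m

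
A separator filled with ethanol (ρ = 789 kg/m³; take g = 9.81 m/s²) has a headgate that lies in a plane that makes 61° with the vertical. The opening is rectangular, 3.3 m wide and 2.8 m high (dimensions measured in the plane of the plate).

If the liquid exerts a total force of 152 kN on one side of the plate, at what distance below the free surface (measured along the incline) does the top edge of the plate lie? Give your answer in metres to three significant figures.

γ = ρg = 789 × 9.81 / 1000 = 7.74009 kN/m³.
A = 3.3 × 2.8 = 9.24 m².
From F = γ·h_c·A, the centroid depth is h_c = 152/(7.74009 × 9.24) = 2.12533 m.
The plate makes 61° with the vertical, i.e. θ = 90° − 61° = 29° to the horizontal. Measuring y along the incline from the free-surface line, vertical depth h = y·sinθ with sinθ = 0.484810.
Along the incline, y_c = h_c/sinθ = 2.12533/0.484810 = 4.38384 m.
The centroid lies 2.8/2 = 1.4 m below the top edge, so the top edge sits at y_top = 4.38384 − 1.4 = 2.98384 m along the incline.

y_top ≈ 2.98 m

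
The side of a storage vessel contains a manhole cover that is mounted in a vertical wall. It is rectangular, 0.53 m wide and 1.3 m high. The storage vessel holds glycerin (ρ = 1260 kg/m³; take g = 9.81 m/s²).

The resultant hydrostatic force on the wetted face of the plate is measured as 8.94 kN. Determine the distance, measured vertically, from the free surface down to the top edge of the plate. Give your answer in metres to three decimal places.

γ = ρg = 1260 × 9.81 / 1000 = 12.3606 kN/m³.
A = 0.53 × 1.3 = 0.689 m².
From F = γ·h_c·A, the centroid depth is h_c = 8.94/(12.3606 × 0.689) = 1.04973 m.
The centroid lies 1.3/2 = 0.65 m below the top edge, so the top edge sits at h_top = 1.04973 − 0.65 = 0.39973 m below the surface.

d_top ≈ 0.400 m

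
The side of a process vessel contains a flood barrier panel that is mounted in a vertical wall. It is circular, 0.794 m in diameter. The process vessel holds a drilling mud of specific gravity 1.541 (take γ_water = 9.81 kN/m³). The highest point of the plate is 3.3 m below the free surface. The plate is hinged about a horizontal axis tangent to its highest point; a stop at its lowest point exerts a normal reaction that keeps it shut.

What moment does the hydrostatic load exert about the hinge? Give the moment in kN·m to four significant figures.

M ≈ 11.28 kN·m

γ = 1.541 × 9.81 = 15.11721 kN/m³.
The centroid is at the centre, 0.397 m below the top of the plate, so the centroid depth is h_c = 3.3 + 0.397 = 3.697 m.
A = π(0.397)² = 0.495143 m².
Resultant F = γ·h_c·A = 15.11721 × 3.697 × 0.495143 = 27.6727 kN.
I_c = πr⁴/4 = π × 0.397⁴/4 = 0.0195098 m⁴.
Centre of pressure: y_p = y_c + I_c/(y_c·A) = 3.697 + 0.0195098/(3.697 × 0.495143) = 3.697 + 0.0106579 = 3.70766 m along the plane.
The resultant acts 0.397 + 0.0106579 = 0.407658 m (along the plate) below the hinge at the top edge, so the moment about the hinge is M = F × 0.407658 = 27.6727 × 0.407658 = 11.281 kN·m.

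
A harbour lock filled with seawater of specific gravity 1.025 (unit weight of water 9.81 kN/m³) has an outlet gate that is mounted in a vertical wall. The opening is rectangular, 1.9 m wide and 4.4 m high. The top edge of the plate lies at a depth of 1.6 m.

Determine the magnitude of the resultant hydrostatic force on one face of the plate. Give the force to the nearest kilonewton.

γ = 1.025 × 9.81 = 10.05525 kN/m³.
The centroid lies 4.4/2 = 2.2 m below the top edge, so the centroid depth is h_c = 1.6 + 2.2 = 3.8 m.
A = 1.9 × 4.4 = 8.36 m².
Resultant F = γ·h_c·A = 10.05525 × 3.8 × 8.36 = 319.435 kN.

F ≈ 319 kN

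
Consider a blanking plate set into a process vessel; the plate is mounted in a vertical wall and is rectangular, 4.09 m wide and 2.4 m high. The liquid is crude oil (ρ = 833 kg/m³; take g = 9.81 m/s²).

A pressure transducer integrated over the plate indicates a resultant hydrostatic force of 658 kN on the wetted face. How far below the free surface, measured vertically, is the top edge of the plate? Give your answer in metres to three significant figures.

d_top ≈ 7.00 m

γ = ρg = 833 × 9.81 / 1000 = 8.17173 kN/m³.
A = 4.09 × 2.4 = 9.816 m².
From F = γ·h_c·A, the centroid depth is h_c = 658/(8.17173 × 9.816) = 8.20309 m.
The centroid lies 2.4/2 = 1.2 m below the top edge, so the top edge sits at h_top = 8.20309 − 1.2 = 7.00309 m below the surface.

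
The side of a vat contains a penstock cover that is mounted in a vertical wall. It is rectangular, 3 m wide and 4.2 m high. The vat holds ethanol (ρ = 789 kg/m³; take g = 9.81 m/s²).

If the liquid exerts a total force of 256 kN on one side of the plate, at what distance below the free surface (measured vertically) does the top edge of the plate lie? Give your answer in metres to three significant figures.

d_top ≈ 0.525 m

γ = ρg = 789 × 9.81 / 1000 = 7.74009 kN/m³.
A = 3 × 4.2 = 12.6 m².
From F = γ·h_c·A, the centroid depth is h_c = 256/(7.74009 × 12.6) = 2.62496 m.
The centroid lies 4.2/2 = 2.1 m below the top edge, so the top edge sits at h_top = 2.62496 − 2.1 = 0.52496 m below the surface.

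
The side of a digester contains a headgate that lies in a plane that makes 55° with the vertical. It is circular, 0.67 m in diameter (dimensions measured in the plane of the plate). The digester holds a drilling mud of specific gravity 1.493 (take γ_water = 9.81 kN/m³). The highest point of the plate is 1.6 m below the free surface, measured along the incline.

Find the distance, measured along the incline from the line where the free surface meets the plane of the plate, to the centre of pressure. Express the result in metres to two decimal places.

y_p = 1.95 m

γ = 1.493 × 9.81 = 14.64633 kN/m³.
The plate makes 55° with the vertical, i.e. θ = 90° − 55° = 35° to the horizontal. Measuring y along the incline from the free-surface line, vertical depth h = y·sinθ with sinθ = 0.573576.
The centroid is at the centre, 0.335 m below the top of the plate, so y_c = 1.6 + 0.335 = 1.935 m and h_c = 1.935 × 0.573576 = 1.10987 m.
A = π(0.335)² = 0.352565 m².
Resultant F = γ·h_c·A = 14.64633 × 1.10987 × 0.352565 = 5.73113 kN.
I_c = πr⁴/4 = π × 0.335⁴/4 = 0.00989166 m⁴.
Centre of pressure: y_p = y_c + I_c/(y_c·A) = 1.935 + 0.00989166/(1.935 × 0.352565) = 1.935 + 0.0144994 = 1.9495 m along the plane.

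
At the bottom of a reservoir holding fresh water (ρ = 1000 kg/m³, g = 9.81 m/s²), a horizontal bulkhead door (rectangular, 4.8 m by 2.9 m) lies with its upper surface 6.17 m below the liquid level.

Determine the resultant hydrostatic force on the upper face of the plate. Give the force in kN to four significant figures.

γ = ρg = 1000 × 9.81 = 9810 N/m³ = 9.81 kN/m³.
The plate is horizontal, so pressure is uniform at p = γ·h = 9.81 × 6.17 = 60.5277 kN/m².
A = 4.8 × 2.9 = 13.92 m².
F = p·A = 60.5277 × 13.92 = 842.546 kN.

F ≈ 842.5 kN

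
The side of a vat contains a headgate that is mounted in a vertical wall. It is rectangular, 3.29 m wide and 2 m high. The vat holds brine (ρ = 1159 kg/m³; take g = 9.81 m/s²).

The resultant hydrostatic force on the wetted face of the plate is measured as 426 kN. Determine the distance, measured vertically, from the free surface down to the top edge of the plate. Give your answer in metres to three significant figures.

γ = ρg = 1159 × 9.81 / 1000 = 11.36979 kN/m³.
A = 3.29 × 2 = 6.58 m².
From F = γ·h_c·A, the centroid depth is h_c = 426/(11.36979 × 6.58) = 5.69418 m.
The centroid lies 2/2 = 1 m below the top edge, so the top edge sits at h_top = 5.69418 − 1 = 4.69418 m below the surface.

d_top ≈ 4.69 m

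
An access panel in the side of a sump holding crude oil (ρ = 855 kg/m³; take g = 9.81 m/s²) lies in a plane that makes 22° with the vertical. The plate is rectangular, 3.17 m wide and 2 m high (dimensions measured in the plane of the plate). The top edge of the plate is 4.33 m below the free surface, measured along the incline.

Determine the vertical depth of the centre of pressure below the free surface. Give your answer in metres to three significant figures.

γ = ρg = 855 × 9.81 / 1000 = 8.38755 kN/m³.
The plate makes 22° with the vertical, i.e. θ = 90° − 22° = 68° to the horizontal. Measuring y along the incline from the free-surface line, vertical depth h = y·sinθ with sinθ = 0.927184.
The centroid lies 2/2 = 1 m below the top edge, so y_c = 4.33 + 1 = 5.33 m and h_c = 5.33 × 0.927184 = 4.94189 m.
A = 3.17 × 2 = 6.34 m².
Resultant F = γ·h_c·A = 8.38755 × 4.94189 × 6.34 = 262.795 kN.
I_c = b·h³/12 = 3.17 × 2³/12 = 2.11333 m⁴.
Centre of pressure: y_p = y_c + I_c/(y_c·A) = 5.33 + 2.11333/(5.33 × 6.34) = 5.33 + 0.062539 = 5.39254 m along the plane.
Vertically, h_p = y_p·sinθ = 5.39254 × 0.927184 = 4.99988 m.

h_p = 5.00 m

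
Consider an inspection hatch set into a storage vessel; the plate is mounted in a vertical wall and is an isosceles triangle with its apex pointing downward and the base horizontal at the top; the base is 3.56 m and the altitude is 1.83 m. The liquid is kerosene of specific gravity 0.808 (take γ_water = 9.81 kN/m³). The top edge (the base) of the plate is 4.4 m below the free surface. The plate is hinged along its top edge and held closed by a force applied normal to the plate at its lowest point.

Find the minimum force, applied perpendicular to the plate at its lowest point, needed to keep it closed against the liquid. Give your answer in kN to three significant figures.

P ≈ 45.7 kN

γ = 0.808 × 9.81 = 7.92648 kN/m³.
With the apex down, the centroid sits h/3 = 1.83/3 = 0.61 m below the base (the top edge), so the centroid depth is h_c = 4.4 + 0.61 = 5.01 m.
A = ½ × 3.56 × 1.83 = 3.2574 m².
Resultant F = γ·h_c·A = 7.92648 × 5.01 × 3.2574 = 129.357 kN.
I_c = b·h³/36 = 3.56 × 1.83³/36 = 0.606039 m⁴.
Centre of pressure: y_p = y_c + I_c/(y_c·A) = 5.01 + 0.606039/(5.01 × 3.2574) = 5.01 + 0.0371357 = 5.04714 m along the plane.
The resultant acts 0.61 + 0.0371357 = 0.647136 m (along the plate) below the hinge at the top edge, so the moment about the hinge is M = F × 0.647136 = 129.357 × 0.647136 = 83.7116 kN·m.
A normal force at the bottom, 1.83 m from the hinge, must supply this moment: P = 83.7116/1.83 = 45.744 kN.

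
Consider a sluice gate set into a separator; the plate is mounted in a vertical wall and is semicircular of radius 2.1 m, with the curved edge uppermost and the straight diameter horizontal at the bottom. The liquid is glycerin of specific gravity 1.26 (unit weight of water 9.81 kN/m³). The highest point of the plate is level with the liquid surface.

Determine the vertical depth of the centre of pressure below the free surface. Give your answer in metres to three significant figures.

γ = 1.26 × 9.81 = 12.3606 kN/m³.
The centroid lies 4r/(3π) = 0.891268 m above the diameter, so r − 4r/(3π) = 2.1 − 0.891268 = 1.20873 m below the topmost point, so the centroid depth is h_c = 1.20873 m.
A = πr²/2 = π × 2.1²/2 = 6.92721 m².
Resultant F = γ·h_c·A = 12.3606 × 1.20873 × 6.92721 = 103.497 kN.
I_c = (π/8 − 8/(9π))·r⁴ = 0.109757 × 2.1⁴ = 2.13457 m⁴.
Centre of pressure: y_p = y_c + I_c/(y_c·A) = 1.20873 + 2.13457/(1.20873 × 6.92721) = 1.20873 + 0.254931 = 1.46366 m along the plane.

h_p = 1.46 m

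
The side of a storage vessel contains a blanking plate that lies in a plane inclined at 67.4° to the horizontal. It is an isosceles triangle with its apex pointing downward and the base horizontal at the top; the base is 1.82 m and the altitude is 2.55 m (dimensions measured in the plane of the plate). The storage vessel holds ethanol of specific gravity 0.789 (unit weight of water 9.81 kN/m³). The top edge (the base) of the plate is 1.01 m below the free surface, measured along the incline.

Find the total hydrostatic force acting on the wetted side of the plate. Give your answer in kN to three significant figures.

γ = 0.789 × 9.81 = 7.74009 kN/m³.
Let θ = 67.4° be the plate's angle to the horizontal; measure y along the incline from where the plane meets the free surface. Vertical depth h = y·sinθ with sinθ = 0.923210.
With the apex down, the centroid sits h/3 = 2.55/3 = 0.85 m below the base (the top edge), so y_c = 1.01 + 0.85 = 1.86 m and h_c = 1.86 × 0.923210 = 1.71717 m.
A = ½ × 1.82 × 2.55 = 2.3205 m².
Resultant F = γ·h_c·A = 7.74009 × 1.71717 × 2.3205 = 30.8419 kN.

F ≈ 30.8 kN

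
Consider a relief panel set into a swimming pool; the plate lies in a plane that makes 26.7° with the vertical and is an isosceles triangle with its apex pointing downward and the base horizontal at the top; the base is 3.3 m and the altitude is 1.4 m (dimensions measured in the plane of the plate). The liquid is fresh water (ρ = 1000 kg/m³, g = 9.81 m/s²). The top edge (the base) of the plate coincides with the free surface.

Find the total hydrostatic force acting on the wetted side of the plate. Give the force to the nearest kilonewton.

γ = ρg = 1000 × 9.81 = 9810 N/m³ = 9.81 kN/m³.
The plate makes 26.7° with the vertical, i.e. θ = 90° − 26.7° = 63.3° to the horizontal. Measuring y along the incline from the free-surface line, vertical depth h = y·sinθ with sinθ = 0.893371.
With the apex down, the centroid sits h/3 = 1.4/3 = 0.466667 m below the base (the top edge), so y_c = 0.466667 m and h_c = 0.466667 × 0.893371 = 0.416907 m.
A = ½ × 3.3 × 1.4 = 2.31 m².
Resultant F = γ·h_c·A = 9.81 × 0.416907 × 2.31 = 9.44757 kN.

F ≈ 9 kN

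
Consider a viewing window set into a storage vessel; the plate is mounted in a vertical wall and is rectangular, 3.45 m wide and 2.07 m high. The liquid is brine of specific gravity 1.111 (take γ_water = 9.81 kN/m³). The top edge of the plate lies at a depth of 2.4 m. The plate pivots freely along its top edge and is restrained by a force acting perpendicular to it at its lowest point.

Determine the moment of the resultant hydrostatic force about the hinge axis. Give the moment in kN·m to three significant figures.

M ≈ 305 kN·m

γ = 1.111 × 9.81 = 10.89891 kN/m³.
The centroid lies 2.07/2 = 1.035 m below the top edge, so the centroid depth is h_c = 2.4 + 1.035 = 3.435 m.
A = 3.45 × 2.07 = 7.1415 m².
Resultant F = γ·h_c·A = 10.89891 × 3.435 × 7.1415 = 267.362 kN.
I_c = b·h³/12 = 3.45 × 2.07³/12 = 2.55005 m⁴.
Centre of pressure: y_p = y_c + I_c/(y_c·A) = 3.435 + 2.55005/(3.435 × 7.1415) = 3.435 + 0.103952 = 3.53895 m along the plane.
The resultant acts 1.035 + 0.103952 = 1.13895 m (along the plate) below the hinge at the top edge, so the moment about the hinge is M = F × 1.13895 = 267.362 × 1.13895 = 304.512 kN·m.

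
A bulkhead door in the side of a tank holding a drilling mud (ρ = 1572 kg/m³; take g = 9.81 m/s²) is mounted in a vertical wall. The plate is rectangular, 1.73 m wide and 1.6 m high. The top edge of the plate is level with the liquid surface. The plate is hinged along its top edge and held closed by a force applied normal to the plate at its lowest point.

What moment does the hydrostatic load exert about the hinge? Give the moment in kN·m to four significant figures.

γ = ρg = 1572 × 9.81 / 1000 = 15.42132 kN/m³.
The centroid lies 1.6/2 = 0.8 m below the top edge, so the centroid depth is h_c = 0.8 m.
A = 1.73 × 1.6 = 2.768 m².
Resultant F = γ·h_c·A = 15.42132 × 0.8 × 2.768 = 34.149 kN.
I_c = b·h³/12 = 1.73 × 1.6³/12 = 0.590507 m⁴.
Centre of pressure: y_p = y_c + I_c/(y_c·A) = 0.8 + 0.590507/(0.8 × 2.768) = 0.8 + 0.266667 = 1.06667 m along the plane.
The resultant acts 0.8 + 0.266667 = 1.06667 m (along the plate) below the hinge at the top edge, so the moment about the hinge is M = F × 1.06667 = 34.149 × 1.06667 = 36.4257 kN·m.

M ≈ 36.43 kN·m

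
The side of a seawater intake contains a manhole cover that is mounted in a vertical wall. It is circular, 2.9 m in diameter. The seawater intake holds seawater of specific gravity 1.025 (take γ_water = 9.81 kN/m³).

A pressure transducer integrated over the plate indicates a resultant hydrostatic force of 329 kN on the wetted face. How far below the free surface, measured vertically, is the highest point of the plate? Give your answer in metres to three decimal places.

γ = 1.025 × 9.81 = 10.05525 kN/m³.
A = π(1.45)² = 6.6052 m².
From F = γ·h_c·A, the centroid depth is h_c = 329/(10.05525 × 6.6052) = 4.95356 m.
The centroid is at the centre, 1.45 m below the top of the plate, so the highest point sits at h_top = 4.95356 − 1.45 = 3.50356 m below the surface.

d_top ≈ 3.504 m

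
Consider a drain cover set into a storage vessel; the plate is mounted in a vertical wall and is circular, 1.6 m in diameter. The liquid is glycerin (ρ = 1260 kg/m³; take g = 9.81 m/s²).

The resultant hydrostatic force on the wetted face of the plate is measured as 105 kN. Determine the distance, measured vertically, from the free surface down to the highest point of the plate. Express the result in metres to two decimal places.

d_top ≈ 3.42 m

γ = ρg = 1260 × 9.81 / 1000 = 12.3606 kN/m³.
A = π(0.8)² = 2.01062 m².
From F = γ·h_c·A, the centroid depth is h_c = 105/(12.3606 × 2.01062) = 4.22493 m.
The centroid is at the centre, 0.8 m below the top of the plate, so the highest point sits at h_top = 4.22493 − 0.8 = 3.42493 m below the surface.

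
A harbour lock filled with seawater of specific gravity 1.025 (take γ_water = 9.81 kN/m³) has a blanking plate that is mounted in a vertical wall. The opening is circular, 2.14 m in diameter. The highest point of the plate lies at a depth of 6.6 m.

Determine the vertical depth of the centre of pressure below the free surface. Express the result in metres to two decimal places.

h_p = 7.71 m

γ = 1.025 × 9.81 = 10.05525 kN/m³.
The centroid is at the centre, 1.07 m below the top of the plate, so the centroid depth is h_c = 6.6 + 1.07 = 7.67 m.
A = π(1.07)² = 3.59681 m².
Resultant F = γ·h_c·A = 10.05525 × 7.67 × 3.59681 = 277.4 kN.
I_c = πr⁴/4 = π × 1.07⁴/4 = 1.0295 m⁴.
Centre of pressure: y_p = y_c + I_c/(y_c·A) = 7.67 + 1.0295/(7.67 × 3.59681) = 7.67 + 0.0373176 = 7.70732 m along the plane.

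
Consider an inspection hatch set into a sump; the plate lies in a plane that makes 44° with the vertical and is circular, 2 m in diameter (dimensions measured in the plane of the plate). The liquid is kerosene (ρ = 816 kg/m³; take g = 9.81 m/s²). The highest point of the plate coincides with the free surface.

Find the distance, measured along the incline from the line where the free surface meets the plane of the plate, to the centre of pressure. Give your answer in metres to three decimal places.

γ = ρg = 816 × 9.81 / 1000 = 8.00496 kN/m³.
The plate makes 44° with the vertical, i.e. θ = 90° − 44° = 46° to the horizontal. Measuring y along the incline from the free-surface line, vertical depth h = y·sinθ with sinθ = 0.719340.
The centroid is at the centre, 1 m below the top of the plate, so y_c = 1 m and h_c = 1 × 0.719340 = 0.71934 m.
A = π(1)² = 3.14159 m².
Resultant F = γ·h_c·A = 8.00496 × 0.71934 × 3.14159 = 18.0902 kN.
I_c = πr⁴/4 = π × 1⁴/4 = 0.785398 m⁴.
Centre of pressure: y_p = y_c + I_c/(y_c·A) = 1 + 0.785398/(1 × 3.14159) = 1 + 0.25 = 1.25 m along the plane.

y_p = 1.250 m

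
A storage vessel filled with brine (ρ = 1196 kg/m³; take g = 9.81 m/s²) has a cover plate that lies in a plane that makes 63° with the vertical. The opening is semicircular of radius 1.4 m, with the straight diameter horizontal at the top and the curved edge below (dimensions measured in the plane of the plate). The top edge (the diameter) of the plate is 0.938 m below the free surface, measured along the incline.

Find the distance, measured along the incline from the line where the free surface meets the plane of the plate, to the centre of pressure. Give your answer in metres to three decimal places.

γ = ρg = 1196 × 9.81 / 1000 = 11.73276 kN/m³.
The plate makes 63° with the vertical, i.e. θ = 90° − 63° = 27° to the horizontal. Measuring y along the incline from the free-surface line, vertical depth h = y·sinθ with sinθ = 0.453990.
The centroid of a semicircle lies 4r/(3π) = 0.594178 m from the diameter, here below the top edge, so y_c = 0.938 + 0.594178 = 1.53218 m and h_c = 1.53218 × 0.453990 = 0.695594 m.
A = πr²/2 = π × 1.4²/2 = 3.07876 m².
Resultant F = γ·h_c·A = 11.73276 × 0.695594 × 3.07876 = 25.1265 kN.
I_c = (π/8 − 8/(9π))·r⁴ = 0.109757 × 1.4⁴ = 0.421642 m⁴.
Centre of pressure: y_p = y_c + I_c/(y_c·A) = 1.53218 + 0.421642/(1.53218 × 3.07876) = 1.53218 + 0.0893837 = 1.62156 m along the plane.

y_p = 1.622 m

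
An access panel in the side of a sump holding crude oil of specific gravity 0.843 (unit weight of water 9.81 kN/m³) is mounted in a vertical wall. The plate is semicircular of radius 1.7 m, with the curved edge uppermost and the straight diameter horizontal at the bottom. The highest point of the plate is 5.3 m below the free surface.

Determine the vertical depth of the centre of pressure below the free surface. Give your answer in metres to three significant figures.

h_p = 6.31 m

γ = 0.843 × 9.81 = 8.26983 kN/m³.
The centroid lies 4r/(3π) = 0.721502 m above the diameter, so r − 4r/(3π) = 1.7 − 0.721502 = 0.978498 m below the topmost point, so the centroid depth is h_c = 5.3 + 0.978498 = 6.2785 m.
A = πr²/2 = π × 1.7²/2 = 4.5396 m².
Resultant F = γ·h_c·A = 8.26983 × 6.2785 × 4.5396 = 235.706 kN.
I_c = (π/8 − 8/(9π))·r⁴ = 0.109757 × 1.7⁴ = 0.916701 m⁴.
Centre of pressure: y_p = y_c + I_c/(y_c·A) = 6.2785 + 0.916701/(6.2785 × 4.5396) = 6.2785 + 0.0321628 = 6.31066 m along the plane.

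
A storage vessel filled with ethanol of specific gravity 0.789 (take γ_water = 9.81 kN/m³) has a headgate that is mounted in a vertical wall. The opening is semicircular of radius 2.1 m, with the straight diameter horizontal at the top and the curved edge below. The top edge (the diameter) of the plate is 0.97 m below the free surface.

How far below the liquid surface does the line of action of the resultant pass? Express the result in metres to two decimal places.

γ = 0.789 × 9.81 = 7.74009 kN/m³.
The centroid of a semicircle lies 4r/(3π) = 0.891268 m from the diameter, here below the top edge, so the centroid depth is h_c = 0.97 + 0.891268 = 1.86127 m.
A = πr²/2 = π × 2.1²/2 = 6.92721 m².
Resultant F = γ·h_c·A = 7.74009 × 1.86127 × 6.92721 = 99.7961 kN.
I_c = (π/8 − 8/(9π))·r⁴ = 0.109757 × 2.1⁴ = 2.13457 m⁴.
Centre of pressure: y_p = y_c + I_c/(y_c·A) = 1.86127 + 2.13457/(1.86127 × 6.92721) = 1.86127 + 0.165555 = 2.02683 m along the plane.

h_p = 2.03 m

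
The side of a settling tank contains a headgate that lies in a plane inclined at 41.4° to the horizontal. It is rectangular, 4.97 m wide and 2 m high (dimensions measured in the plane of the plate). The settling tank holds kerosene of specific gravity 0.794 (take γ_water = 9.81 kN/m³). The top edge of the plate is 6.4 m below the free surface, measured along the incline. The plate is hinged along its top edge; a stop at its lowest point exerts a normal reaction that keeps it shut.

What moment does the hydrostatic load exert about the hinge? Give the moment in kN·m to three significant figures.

M ≈ 396 kN·m

γ = 0.794 × 9.81 = 7.78914 kN/m³.
Let θ = 41.4° be the plate's angle to the horizontal; measure y along the incline from where the plane meets the free surface. Vertical depth h = y·sinθ with sinθ = 0.661312.
The centroid lies 2/2 = 1 m below the top edge, so y_c = 6.4 + 1 = 7.4 m and h_c = 7.4 × 0.661312 = 4.89371 m.
A = 4.97 × 2 = 9.94 m².
Resultant F = γ·h_c·A = 7.78914 × 4.89371 × 9.94 = 378.891 kN.
I_c = b·h³/12 = 4.97 × 2³/12 = 3.31333 m⁴.
Centre of pressure: y_p = y_c + I_c/(y_c·A) = 7.4 + 3.31333/(7.4 × 9.94) = 7.4 + 0.045045 = 7.44505 m along the plane.
The resultant acts 1 + 0.045045 = 1.04505 m (along the plate) below the hinge at the top edge, so the moment about the hinge is M = F × 1.04505 = 378.891 × 1.04505 = 395.96 kN·m.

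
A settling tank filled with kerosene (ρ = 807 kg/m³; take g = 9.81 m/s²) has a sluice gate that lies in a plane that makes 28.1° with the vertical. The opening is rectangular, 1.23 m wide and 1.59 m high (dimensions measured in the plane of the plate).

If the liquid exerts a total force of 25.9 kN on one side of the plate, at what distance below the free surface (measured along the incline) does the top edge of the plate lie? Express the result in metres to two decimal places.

γ = ρg = 807 × 9.81 / 1000 = 7.91667 kN/m³.
A = 1.23 × 1.59 = 1.9557 m².
From F = γ·h_c·A, the centroid depth is h_c = 25.9/(7.91667 × 1.9557) = 1.67284 m.
The plate makes 28.1° with the vertical, i.e. θ = 90° − 28.1° = 61.9° to the horizontal. Measuring y along the incline from the free-surface line, vertical depth h = y·sinθ with sinθ = 0.882127.
Along the incline, y_c = h_c/sinθ = 1.67284/0.882127 = 1.89637 m.
The centroid lies 1.59/2 = 0.795 m below the top edge, so the top edge sits at y_top = 1.89637 − 0.795 = 1.10137 m along the incline.

y_top ≈ 1.10 m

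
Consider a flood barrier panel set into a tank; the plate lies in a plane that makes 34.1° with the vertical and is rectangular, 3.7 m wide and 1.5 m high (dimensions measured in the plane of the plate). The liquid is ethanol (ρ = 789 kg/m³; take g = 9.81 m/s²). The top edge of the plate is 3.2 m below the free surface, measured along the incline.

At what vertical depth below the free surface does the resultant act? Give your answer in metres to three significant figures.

h_p = 3.31 m

γ = ρg = 789 × 9.81 / 1000 = 7.74009 kN/m³.
The plate makes 34.1° with the vertical, i.e. θ = 90° − 34.1° = 55.9° to the horizontal. Measuring y along the incline from the free-surface line, vertical depth h = y·sinθ with sinθ = 0.828060.
The centroid lies 1.5/2 = 0.75 m below the top edge, so y_c = 3.2 + 0.75 = 3.95 m and h_c = 3.95 × 0.828060 = 3.27084 m.
A = 3.7 × 1.5 = 5.55 m².
Resultant F = γ·h_c·A = 7.74009 × 3.27084 × 5.55 = 140.507 kN.
I_c = b·h³/12 = 3.7 × 1.5³/12 = 1.04063 m⁴.
Centre of pressure: y_p = y_c + I_c/(y_c·A) = 3.95 + 1.04063/(3.95 × 5.55) = 3.95 + 0.0474686 = 3.99747 m along the plane.
Vertically, h_p = y_p·sinθ = 3.99747 × 0.828060 = 3.31015 m.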